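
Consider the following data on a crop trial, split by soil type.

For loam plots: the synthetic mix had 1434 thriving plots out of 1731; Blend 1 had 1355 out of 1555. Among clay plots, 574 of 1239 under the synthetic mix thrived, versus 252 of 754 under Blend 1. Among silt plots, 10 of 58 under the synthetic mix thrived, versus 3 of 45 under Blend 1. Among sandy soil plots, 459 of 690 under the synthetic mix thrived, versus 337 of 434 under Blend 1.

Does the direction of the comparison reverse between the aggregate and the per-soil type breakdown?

Loam: the synthetic mix 1434/1731 = 82.8%, Blend 1 1355/1555 = 87.1% → Blend 1
Clay: the synthetic mix 574/1239 = 46.3%, Blend 1 252/754 = 33.4% → the synthetic mix
Silt: the synthetic mix 10/58 = 17.2%, Blend 1 3/45 = 6.7% → the synthetic mix
Sandy soil: the synthetic mix 459/690 = 66.5%, Blend 1 337/434 = 77.6% → Blend 1
Overall: the synthetic mix 2477/3718 = 66.6%, Blend 1 1947/2788 = 69.8% → Blend 1
Neither sweeps: the synthetic mix wins 2 of 4 groups, Blend 1 wins 2. Blend 1 wins overall but not every group — no Simpson reversal.

No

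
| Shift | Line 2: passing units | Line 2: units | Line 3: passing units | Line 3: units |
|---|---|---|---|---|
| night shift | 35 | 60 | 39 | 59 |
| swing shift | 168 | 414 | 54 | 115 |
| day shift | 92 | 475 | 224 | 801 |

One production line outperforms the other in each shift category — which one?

Night shift: Line 2 35/60 = 58.3%, Line 3 39/59 = 66.1% → Line 3
Swing shift: Line 2 168/414 = 40.6%, Line 3 54/115 = 47.0% → Line 3
Day shift: Line 2 92/475 = 19.4%, Line 3 224/801 = 28.0% → Line 3
Line 3 has the higher rate in all 3 groups.

Line 3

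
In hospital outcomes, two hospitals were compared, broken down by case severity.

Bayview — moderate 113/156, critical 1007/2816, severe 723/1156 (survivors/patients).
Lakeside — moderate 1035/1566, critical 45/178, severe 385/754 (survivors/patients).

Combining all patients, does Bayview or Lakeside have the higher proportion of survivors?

Lakeside

Moderate: Bayview 113/156 = 72.4%, Lakeside 1035/1566 = 66.1% → Bayview
Critical: Bayview 1007/2816 = 35.8%, Lakeside 45/178 = 25.3% → Bayview
Severe: Bayview 723/1156 = 62.5%, Lakeside 385/754 = 51.1% → Bayview
Overall: Bayview 1843/4128 = 44.6%, Lakeside 1465/2498 = 58.6% → Lakeside
(Bayview wins every case group but Lakeside wins overall — Bayview's patients skew toward the low-rate critical group.)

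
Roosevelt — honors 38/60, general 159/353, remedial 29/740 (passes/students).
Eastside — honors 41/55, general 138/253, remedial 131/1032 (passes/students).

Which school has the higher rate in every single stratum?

Honors: Roosevelt 38/60 = 63.3%, Eastside 41/55 = 74.5% → Eastside
General: Roosevelt 159/353 = 45.0%, Eastside 138/253 = 54.5% → Eastside
Remedial: Roosevelt 29/740 = 3.9%, Eastside 131/1032 = 12.7% → Eastside
Eastside has the higher rate in all 3 groups.

Eastside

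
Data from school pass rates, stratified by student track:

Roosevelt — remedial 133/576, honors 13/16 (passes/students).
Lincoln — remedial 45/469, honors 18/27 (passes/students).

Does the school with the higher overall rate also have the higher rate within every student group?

Yes

Remedial: Roosevelt 133/576 = 23.1%, Lincoln 45/469 = 9.6% → Roosevelt
Honors: Roosevelt 13/16 = 81.2%, Lincoln 18/27 = 66.7% → Roosevelt
Overall: Roosevelt 146/592 = 24.7%, Lincoln 63/496 = 12.7% → Roosevelt
Roosevelt wins overall and in every student group — no reversal.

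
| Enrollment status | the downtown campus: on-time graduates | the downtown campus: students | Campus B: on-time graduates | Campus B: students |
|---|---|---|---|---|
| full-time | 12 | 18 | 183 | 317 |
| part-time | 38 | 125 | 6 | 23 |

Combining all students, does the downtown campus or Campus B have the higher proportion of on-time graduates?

Campus B

Full-time: the downtown campus 12/18 = 66.7%, Campus B 183/317 = 57.7% → the downtown campus
Part-time: the downtown campus 38/125 = 30.4%, Campus B 6/23 = 26.1% → the downtown campus
Overall: the downtown campus 50/143 = 35.0%, Campus B 189/340 = 55.6% → Campus B
(The downtown campus wins every enrollment group but Campus B wins overall — the downtown campus's students skew toward the low-rate part-time group.)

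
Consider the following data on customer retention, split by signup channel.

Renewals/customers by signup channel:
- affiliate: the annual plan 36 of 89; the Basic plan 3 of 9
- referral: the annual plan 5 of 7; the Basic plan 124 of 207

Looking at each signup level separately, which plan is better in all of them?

the annual plan

Affiliate: the annual plan 36/89 = 40.4%, the Basic plan 3/9 = 33.3% → the annual plan
Referral: the annual plan 5/7 = 71.4%, the Basic plan 124/207 = 59.9% → the annual plan
The annual plan has the higher rate in both groups.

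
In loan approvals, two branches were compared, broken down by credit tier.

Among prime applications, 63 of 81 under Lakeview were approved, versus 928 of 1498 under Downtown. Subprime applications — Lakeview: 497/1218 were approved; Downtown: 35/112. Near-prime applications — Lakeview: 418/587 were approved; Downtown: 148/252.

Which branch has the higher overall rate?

Downtown

Prime: Lakeview 63/81 = 77.8%, Downtown 928/1498 = 61.9% → Lakeview
Subprime: Lakeview 497/1218 = 40.8%, Downtown 35/112 = 31.2% → Lakeview
Near-prime: Lakeview 418/587 = 71.2%, Downtown 148/252 = 58.7% → Lakeview
Overall: Lakeview 978/1886 = 51.9%, Downtown 1111/1862 = 59.7% → Downtown
(Lakeview wins every credit group but Downtown wins overall — Lakeview's applications skew toward the low-rate subprime group.)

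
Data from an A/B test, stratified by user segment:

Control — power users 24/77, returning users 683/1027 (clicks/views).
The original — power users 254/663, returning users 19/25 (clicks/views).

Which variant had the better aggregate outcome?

Power users: Control 24/77 = 31.2%, the original 254/663 = 38.3% → the original
Returning users: Control 683/1027 = 66.5%, the original 19/25 = 76.0% → the original
Overall: Control 707/1104 = 64.0%, the original 273/688 = 39.7% → Control
(The original wins every user group but Control wins overall — the original's views skew toward the low-rate power users group.)

Control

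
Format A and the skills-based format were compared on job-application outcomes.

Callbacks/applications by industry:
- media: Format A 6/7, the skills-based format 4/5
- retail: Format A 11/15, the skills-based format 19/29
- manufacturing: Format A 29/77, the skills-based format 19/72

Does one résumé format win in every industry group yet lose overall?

Media: Format A 6/7 = 85.7%, the skills-based format 4/5 = 80.0% → Format A
Retail: Format A 11/15 = 73.3%, the skills-based format 19/29 = 65.5% → Format A
Manufacturing: Format A 29/77 = 37.7%, the skills-based format 19/72 = 26.4% → Format A
Overall: Format A 46/99 = 46.5%, the skills-based format 42/106 = 39.6% → Format A
Format A wins overall and in every industry group — no reversal.

No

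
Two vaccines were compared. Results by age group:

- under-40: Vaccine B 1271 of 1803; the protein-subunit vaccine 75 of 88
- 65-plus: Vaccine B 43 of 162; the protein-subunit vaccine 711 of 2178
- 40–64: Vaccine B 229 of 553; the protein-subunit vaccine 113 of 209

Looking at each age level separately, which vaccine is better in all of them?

Under-40: Vaccine B 1271/1803 = 70.5%, the protein-subunit vaccine 75/88 = 85.2% → the protein-subunit vaccine
65-plus: Vaccine B 43/162 = 26.5%, the protein-subunit vaccine 711/2178 = 32.6% → the protein-subunit vaccine
40–64: Vaccine B 229/553 = 41.4%, the protein-subunit vaccine 113/209 = 54.1% → the protein-subunit vaccine
The protein-subunit vaccine has the higher rate in all 3 groups.

the protein-subunit vaccine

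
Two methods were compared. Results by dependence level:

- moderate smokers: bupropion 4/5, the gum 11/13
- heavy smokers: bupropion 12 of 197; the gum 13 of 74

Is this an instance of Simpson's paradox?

No

Moderate smokers: bupropion 4/5 = 80.0%, the gum 11/13 = 84.6% → the gum
Heavy smokers: bupropion 12/197 = 6.1%, the gum 13/74 = 17.6% → the gum
Overall: bupropion 16/202 = 7.9%, the gum 24/87 = 27.6% → the gum
The gum wins overall and in every dependence group — no reversal.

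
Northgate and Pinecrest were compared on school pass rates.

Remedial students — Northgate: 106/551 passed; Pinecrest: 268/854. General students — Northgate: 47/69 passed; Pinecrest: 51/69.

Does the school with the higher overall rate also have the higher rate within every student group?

Yes

Remedial: Northgate 106/551 = 19.2%, Pinecrest 268/854 = 31.4% → Pinecrest
General: Northgate 47/69 = 68.1%, Pinecrest 51/69 = 73.9% → Pinecrest
Overall: Northgate 153/620 = 24.7%, Pinecrest 319/923 = 34.6% → Pinecrest
Pinecrest wins overall and in every student group — no reversal.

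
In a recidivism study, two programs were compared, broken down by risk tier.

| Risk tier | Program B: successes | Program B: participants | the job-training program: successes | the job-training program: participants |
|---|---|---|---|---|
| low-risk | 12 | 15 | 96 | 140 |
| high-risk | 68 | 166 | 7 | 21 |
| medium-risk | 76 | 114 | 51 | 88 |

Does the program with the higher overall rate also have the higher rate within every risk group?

Low-risk: Program B 12/15 = 80.0%, the job-training program 96/140 = 68.6% → Program B
High-risk: Program B 68/166 = 41.0%, the job-training program 7/21 = 33.3% → Program B
Medium-risk: Program B 76/114 = 66.7%, the job-training program 51/88 = 58.0% → Program B
Overall: Program B 156/295 = 52.9%, the job-training program 154/249 = 61.8% → the job-training program
Program B wins each risk group but the job-training program wins overall — the comparison reverses. Program B's participants skew toward high-risk, which has a lower base rate.

No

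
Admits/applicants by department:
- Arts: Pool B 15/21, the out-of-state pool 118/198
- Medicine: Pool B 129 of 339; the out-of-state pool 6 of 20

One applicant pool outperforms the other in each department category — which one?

Arts: Pool B 15/21 = 71.4%, the out-of-state pool 118/198 = 59.6% → Pool B
Medicine: Pool B 129/339 = 38.1%, the out-of-state pool 6/20 = 30.0% → Pool B
Pool B has the higher rate in both groups.

Pool B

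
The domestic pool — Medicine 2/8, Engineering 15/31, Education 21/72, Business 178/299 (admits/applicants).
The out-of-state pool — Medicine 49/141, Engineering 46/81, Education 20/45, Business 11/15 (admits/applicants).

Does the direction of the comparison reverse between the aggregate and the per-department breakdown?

Yes

Medicine: the domestic pool 2/8 = 25.0%, the out-of-state pool 49/141 = 34.8% → the out-of-state pool
Engineering: the domestic pool 15/31 = 48.4%, the out-of-state pool 46/81 = 56.8% → the out-of-state pool
Education: the domestic pool 21/72 = 29.2%, the out-of-state pool 20/45 = 44.4% → the out-of-state pool
Business: the domestic pool 178/299 = 59.5%, the out-of-state pool 11/15 = 73.3% → the out-of-state pool
Overall: the domestic pool 216/410 = 52.7%, the out-of-state pool 126/282 = 44.7% → the domestic pool
The out-of-state pool wins each department group but the domestic pool wins overall — the comparison reverses. The out-of-state pool's applicants skew toward Medicine, which has a lower base rate.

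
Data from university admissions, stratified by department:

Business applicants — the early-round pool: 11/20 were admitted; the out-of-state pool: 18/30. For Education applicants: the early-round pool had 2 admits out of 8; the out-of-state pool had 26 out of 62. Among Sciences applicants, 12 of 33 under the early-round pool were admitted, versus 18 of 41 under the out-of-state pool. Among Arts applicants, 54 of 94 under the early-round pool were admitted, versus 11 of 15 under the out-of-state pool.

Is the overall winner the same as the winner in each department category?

Business: the early-round pool 11/20 = 55.0%, the out-of-state pool 18/30 = 60.0% → the out-of-state pool
Education: the early-round pool 2/8 = 25.0%, the out-of-state pool 26/62 = 41.9% → the out-of-state pool
Sciences: the early-round pool 12/33 = 36.4%, the out-of-state pool 18/41 = 43.9% → the out-of-state pool
Arts: the early-round pool 54/94 = 57.4%, the out-of-state pool 11/15 = 73.3% → the out-of-state pool
Overall: the early-round pool 79/155 = 51.0%, the out-of-state pool 73/148 = 49.3% → the early-round pool
The out-of-state pool wins each department group but the early-round pool wins overall — the comparison reverses. The out-of-state pool's applicants skew toward Education, which has a lower base rate.

No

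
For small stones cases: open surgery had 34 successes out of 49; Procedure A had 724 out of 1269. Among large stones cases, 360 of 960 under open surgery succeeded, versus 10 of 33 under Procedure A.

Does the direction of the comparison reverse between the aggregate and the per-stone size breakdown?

Yes

Small stones: open surgery 34/49 = 69.4%, Procedure A 724/1269 = 57.1% → open surgery
Large stones: open surgery 360/960 = 37.5%, Procedure A 10/33 = 30.3% → open surgery
Overall: open surgery 394/1009 = 39.0%, Procedure A 734/1302 = 56.4% → Procedure A
Open surgery wins each stone group but Procedure A wins overall — the comparison reverses. Open surgery's cases skew toward large stones, which has a lower base rate.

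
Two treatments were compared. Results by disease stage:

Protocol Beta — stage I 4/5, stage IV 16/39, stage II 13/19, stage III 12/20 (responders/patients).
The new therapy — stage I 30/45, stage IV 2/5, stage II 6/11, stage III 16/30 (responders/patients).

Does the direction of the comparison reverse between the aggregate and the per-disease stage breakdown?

Stage I: Protocol Beta 4/5 = 80.0%, the new therapy 30/45 = 66.7% → Protocol Beta
Stage IV: Protocol Beta 16/39 = 41.0%, the new therapy 2/5 = 40.0% → Protocol Beta
Stage II: Protocol Beta 13/19 = 68.4%, the new therapy 6/11 = 54.5% → Protocol Beta
Stage III: Protocol Beta 12/20 = 60.0%, the new therapy 16/30 = 53.3% → Protocol Beta
Overall: Protocol Beta 45/83 = 54.2%, the new therapy 54/91 = 59.3% → the new therapy
Protocol Beta wins each disease group but the new therapy wins overall — the comparison reverses. Protocol Beta's patients skew toward stage IV, which has a lower base rate.

Yes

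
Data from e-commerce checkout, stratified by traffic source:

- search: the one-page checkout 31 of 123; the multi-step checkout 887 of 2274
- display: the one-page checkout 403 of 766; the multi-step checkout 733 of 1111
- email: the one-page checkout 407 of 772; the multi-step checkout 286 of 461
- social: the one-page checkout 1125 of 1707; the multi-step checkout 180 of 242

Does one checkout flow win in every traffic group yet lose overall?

Search: the one-page checkout 31/123 = 25.2%, the multi-step checkout 887/2274 = 39.0% → the multi-step checkout
Display: the one-page checkout 403/766 = 52.6%, the multi-step checkout 733/1111 = 66.0% → the multi-step checkout
Email: the one-page checkout 407/772 = 52.7%, the multi-step checkout 286/461 = 62.0% → the multi-step checkout
Social: the one-page checkout 1125/1707 = 65.9%, the multi-step checkout 180/242 = 74.4% → the multi-step checkout
Overall: the one-page checkout 1966/3368 = 58.4%, the multi-step checkout 2086/4088 = 51.0% → the one-page checkout
The multi-step checkout wins each traffic group but the one-page checkout wins overall — the comparison reverses. The multi-step checkout's sessions skew toward search, which has a lower base rate.

Yes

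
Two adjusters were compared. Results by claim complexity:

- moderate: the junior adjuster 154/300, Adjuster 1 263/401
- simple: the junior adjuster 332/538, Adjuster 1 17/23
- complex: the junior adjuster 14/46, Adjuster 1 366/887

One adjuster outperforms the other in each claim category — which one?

Moderate: the junior adjuster 154/300 = 51.3%, Adjuster 1 263/401 = 65.6% → Adjuster 1
Simple: the junior adjuster 332/538 = 61.7%, Adjuster 1 17/23 = 73.9% → Adjuster 1
Complex: the junior adjuster 14/46 = 30.4%, Adjuster 1 366/887 = 41.3% → Adjuster 1
Adjuster 1 has the higher rate in all 3 groups.

Adjuster 1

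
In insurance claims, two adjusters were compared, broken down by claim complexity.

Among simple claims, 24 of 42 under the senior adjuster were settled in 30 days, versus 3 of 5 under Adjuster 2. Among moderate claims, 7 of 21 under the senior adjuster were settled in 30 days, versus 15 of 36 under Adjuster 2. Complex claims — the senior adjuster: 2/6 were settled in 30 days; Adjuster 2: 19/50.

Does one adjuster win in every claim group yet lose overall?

Yes

Simple: the senior adjuster 24/42 = 57.1%, Adjuster 2 3/5 = 60.0% → Adjuster 2
Moderate: the senior adjuster 7/21 = 33.3%, Adjuster 2 15/36 = 41.7% → Adjuster 2
Complex: the senior adjuster 2/6 = 33.3%, Adjuster 2 19/50 = 38.0% → Adjuster 2
Overall: the senior adjuster 33/69 = 47.8%, Adjuster 2 37/91 = 40.7% → the senior adjuster
Adjuster 2 wins each claim group but the senior adjuster wins overall — the comparison reverses. Adjuster 2's claims skew toward complex, which has a lower base rate.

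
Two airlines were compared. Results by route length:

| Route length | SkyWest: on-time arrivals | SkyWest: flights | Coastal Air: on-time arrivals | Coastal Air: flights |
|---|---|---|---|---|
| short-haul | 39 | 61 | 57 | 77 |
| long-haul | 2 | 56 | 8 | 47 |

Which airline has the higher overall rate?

Coastal Air

Short-haul: SkyWest 39/61 = 63.9%, Coastal Air 57/77 = 74.0% → Coastal Air
Long-haul: SkyWest 2/56 = 3.6%, Coastal Air 8/47 = 17.0% → Coastal Air
Overall: SkyWest 41/117 = 35.0%, Coastal Air 65/124 = 52.4% → Coastal Air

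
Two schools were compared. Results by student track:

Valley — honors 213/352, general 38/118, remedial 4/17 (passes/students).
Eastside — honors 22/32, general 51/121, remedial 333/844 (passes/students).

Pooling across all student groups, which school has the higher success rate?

Valley

Honors: Valley 213/352 = 60.5%, Eastside 22/32 = 68.8% → Eastside
General: Valley 38/118 = 32.2%, Eastside 51/121 = 42.1% → Eastside
Remedial: Valley 4/17 = 23.5%, Eastside 333/844 = 39.5% → Eastside
Overall: Valley 255/487 = 52.4%, Eastside 406/997 = 40.7% → Valley
(Eastside wins every student group but Valley wins overall — Eastside's students skew toward the low-rate remedial group.)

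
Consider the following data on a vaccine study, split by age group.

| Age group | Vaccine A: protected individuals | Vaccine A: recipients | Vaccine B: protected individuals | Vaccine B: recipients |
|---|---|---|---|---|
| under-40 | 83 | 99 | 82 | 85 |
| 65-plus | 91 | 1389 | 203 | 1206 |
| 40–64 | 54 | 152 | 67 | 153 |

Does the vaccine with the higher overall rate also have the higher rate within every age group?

Yes

Under-40: Vaccine A 83/99 = 83.8%, Vaccine B 82/85 = 96.5% → Vaccine B
65-plus: Vaccine A 91/1389 = 6.6%, Vaccine B 203/1206 = 16.8% → Vaccine B
40–64: Vaccine A 54/152 = 35.5%, Vaccine B 67/153 = 43.8% → Vaccine B
Overall: Vaccine A 228/1640 = 13.9%, Vaccine B 352/1444 = 24.4% → Vaccine B
Vaccine B wins overall and in every age group — no reversal.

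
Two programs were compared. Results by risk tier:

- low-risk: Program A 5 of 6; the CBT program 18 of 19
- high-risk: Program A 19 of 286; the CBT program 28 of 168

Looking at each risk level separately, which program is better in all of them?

the CBT program

Low-risk: Program A 5/6 = 83.3%, the CBT program 18/19 = 94.7% → the CBT program
High-risk: Program A 19/286 = 6.6%, the CBT program 28/168 = 16.7% → the CBT program
The CBT program has the higher rate in both groups.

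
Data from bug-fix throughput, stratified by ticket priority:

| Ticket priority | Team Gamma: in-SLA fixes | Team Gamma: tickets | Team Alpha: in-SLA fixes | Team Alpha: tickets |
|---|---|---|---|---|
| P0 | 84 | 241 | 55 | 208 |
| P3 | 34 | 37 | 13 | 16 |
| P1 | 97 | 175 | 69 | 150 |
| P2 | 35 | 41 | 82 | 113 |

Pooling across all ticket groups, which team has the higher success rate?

P0: Team Gamma 84/241 = 34.9%, Team Alpha 55/208 = 26.4% → Team Gamma
P3: Team Gamma 34/37 = 91.9%, Team Alpha 13/16 = 81.2% → Team Gamma
P1: Team Gamma 97/175 = 55.4%, Team Alpha 69/150 = 46.0% → Team Gamma
P2: Team Gamma 35/41 = 85.4%, Team Alpha 82/113 = 72.6% → Team Gamma
Overall: Team Gamma 250/494 = 50.6%, Team Alpha 219/487 = 45.0% → Team Gamma

Team Gamma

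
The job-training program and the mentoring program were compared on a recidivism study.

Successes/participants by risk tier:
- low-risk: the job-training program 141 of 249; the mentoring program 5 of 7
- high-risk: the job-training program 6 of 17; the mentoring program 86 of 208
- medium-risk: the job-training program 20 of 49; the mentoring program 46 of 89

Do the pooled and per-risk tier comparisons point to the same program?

No

Low-risk: the job-training program 141/249 = 56.6%, the mentoring program 5/7 = 71.4% → the mentoring program
High-risk: the job-training program 6/17 = 35.3%, the mentoring program 86/208 = 41.3% → the mentoring program
Medium-risk: the job-training program 20/49 = 40.8%, the mentoring program 46/89 = 51.7% → the mentoring program
Overall: the job-training program 167/315 = 53.0%, the mentoring program 137/304 = 45.1% → the job-training program
The mentoring program wins each risk group but the job-training program wins overall — the comparison reverses. The mentoring program's participants skew toward high-risk, which has a lower base rate.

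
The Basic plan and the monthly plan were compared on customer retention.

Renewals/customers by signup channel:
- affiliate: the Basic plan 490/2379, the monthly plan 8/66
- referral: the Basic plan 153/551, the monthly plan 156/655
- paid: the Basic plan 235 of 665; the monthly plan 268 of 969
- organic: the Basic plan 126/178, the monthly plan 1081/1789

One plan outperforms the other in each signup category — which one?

Affiliate: the Basic plan 490/2379 = 20.6%, the monthly plan 8/66 = 12.1% → the Basic plan
Referral: the Basic plan 153/551 = 27.8%, the monthly plan 156/655 = 23.8% → the Basic plan
Paid: the Basic plan 235/665 = 35.3%, the monthly plan 268/969 = 27.7% → the Basic plan
Organic: the Basic plan 126/178 = 70.8%, the monthly plan 1081/1789 = 60.4% → the Basic plan
The Basic plan has the higher rate in all 4 groups.

the Basic plan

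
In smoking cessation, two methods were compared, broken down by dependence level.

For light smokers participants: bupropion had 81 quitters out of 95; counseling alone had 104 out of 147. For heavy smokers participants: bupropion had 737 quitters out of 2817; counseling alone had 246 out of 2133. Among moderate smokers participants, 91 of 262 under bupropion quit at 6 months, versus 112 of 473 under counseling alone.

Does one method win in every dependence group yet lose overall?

Light smokers: bupropion 81/95 = 85.3%, counseling alone 104/147 = 70.7% → bupropion
Heavy smokers: bupropion 737/2817 = 26.2%, counseling alone 246/2133 = 11.5% → bupropion
Moderate smokers: bupropion 91/262 = 34.7%, counseling alone 112/473 = 23.7% → bupropion
Overall: bupropion 909/3174 = 28.6%, counseling alone 462/2753 = 16.8% → bupropion
Bupropion wins overall and in every dependence group — no reversal.

No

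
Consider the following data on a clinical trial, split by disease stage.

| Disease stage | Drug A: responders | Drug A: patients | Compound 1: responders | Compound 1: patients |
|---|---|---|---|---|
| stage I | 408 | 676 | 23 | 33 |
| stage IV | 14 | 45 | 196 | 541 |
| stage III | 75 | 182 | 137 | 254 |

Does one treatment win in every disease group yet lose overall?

Stage I: Drug A 408/676 = 60.4%, Compound 1 23/33 = 69.7% → Compound 1
Stage IV: Drug A 14/45 = 31.1%, Compound 1 196/541 = 36.2% → Compound 1
Stage III: Drug A 75/182 = 41.2%, Compound 1 137/254 = 53.9% → Compound 1
Overall: Drug A 497/903 = 55.0%, Compound 1 356/828 = 43.0% → Drug A
Compound 1 wins each disease group but Drug A wins overall — the comparison reverses. Compound 1's patients skew toward stage IV, which has a lower base rate.

Yes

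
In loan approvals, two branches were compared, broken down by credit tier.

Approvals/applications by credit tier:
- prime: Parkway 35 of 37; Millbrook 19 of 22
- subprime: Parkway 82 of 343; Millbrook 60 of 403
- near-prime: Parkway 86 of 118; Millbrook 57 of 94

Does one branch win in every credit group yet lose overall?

No

Prime: Parkway 35/37 = 94.6%, Millbrook 19/22 = 86.4% → Parkway
Subprime: Parkway 82/343 = 23.9%, Millbrook 60/403 = 14.9% → Parkway
Near-prime: Parkway 86/118 = 72.9%, Millbrook 57/94 = 60.6% → Parkway
Overall: Parkway 203/498 = 40.8%, Millbrook 136/519 = 26.2% → Parkway
Parkway wins overall and in every credit group — no reversal.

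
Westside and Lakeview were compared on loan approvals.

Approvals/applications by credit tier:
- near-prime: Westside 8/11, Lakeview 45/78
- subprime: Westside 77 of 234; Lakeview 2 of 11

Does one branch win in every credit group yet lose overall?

Yes

Near-prime: Westside 8/11 = 72.7%, Lakeview 45/78 = 57.7% → Westside
Subprime: Westside 77/234 = 32.9%, Lakeview 2/11 = 18.2% → Westside
Overall: Westside 85/245 = 34.7%, Lakeview 47/89 = 52.8% → Lakeview
Westside wins each credit group but Lakeview wins overall — the comparison reverses. Westside's applications skew toward subprime, which has a lower base rate.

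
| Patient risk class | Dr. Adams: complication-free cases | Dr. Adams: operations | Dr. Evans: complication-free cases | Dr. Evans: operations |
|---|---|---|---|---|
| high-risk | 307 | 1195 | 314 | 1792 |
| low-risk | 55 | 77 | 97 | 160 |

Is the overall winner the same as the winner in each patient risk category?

Yes

High-risk: Dr. Adams 307/1195 = 25.7%, Dr. Evans 314/1792 = 17.5% → Dr. Adams
Low-risk: Dr. Adams 55/77 = 71.4%, Dr. Evans 97/160 = 60.6% → Dr. Adams
Overall: Dr. Adams 362/1272 = 28.5%, Dr. Evans 411/1952 = 21.1% → Dr. Adams
Dr. Adams wins overall and in every patient risk group — no reversal.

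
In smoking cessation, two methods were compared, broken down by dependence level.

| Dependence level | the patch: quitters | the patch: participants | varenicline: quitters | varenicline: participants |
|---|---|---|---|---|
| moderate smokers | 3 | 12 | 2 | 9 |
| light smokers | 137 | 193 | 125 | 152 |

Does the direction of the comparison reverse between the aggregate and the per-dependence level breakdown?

Moderate smokers: the patch 3/12 = 25.0%, varenicline 2/9 = 22.2% → the patch
Light smokers: the patch 137/193 = 71.0%, varenicline 125/152 = 82.2% → varenicline
Overall: the patch 140/205 = 68.3%, varenicline 127/161 = 78.9% → varenicline
Neither sweeps: the patch wins 1 of 2 groups, varenicline wins 1. Varenicline wins overall but not every group — no Simpson reversal.

No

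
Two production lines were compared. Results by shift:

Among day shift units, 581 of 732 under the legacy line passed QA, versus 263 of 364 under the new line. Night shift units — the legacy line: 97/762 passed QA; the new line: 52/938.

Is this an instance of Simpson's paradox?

Day shift: the legacy line 581/732 = 79.4%, the new line 263/364 = 72.3% → the legacy line
Night shift: the legacy line 97/762 = 12.7%, the new line 52/938 = 5.5% → the legacy line
Overall: the legacy line 678/1494 = 45.4%, the new line 315/1302 = 24.2% → the legacy line
The legacy line wins overall and in every shift group — no reversal.

No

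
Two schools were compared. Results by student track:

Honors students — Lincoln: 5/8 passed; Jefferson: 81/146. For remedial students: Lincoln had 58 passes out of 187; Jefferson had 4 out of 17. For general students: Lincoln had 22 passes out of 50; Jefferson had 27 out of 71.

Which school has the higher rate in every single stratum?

Honors: Lincoln 5/8 = 62.5%, Jefferson 81/146 = 55.5% → Lincoln
Remedial: Lincoln 58/187 = 31.0%, Jefferson 4/17 = 23.5% → Lincoln
General: Lincoln 22/50 = 44.0%, Jefferson 27/71 = 38.0% → Lincoln
Lincoln has the higher rate in all 3 groups.

Lincoln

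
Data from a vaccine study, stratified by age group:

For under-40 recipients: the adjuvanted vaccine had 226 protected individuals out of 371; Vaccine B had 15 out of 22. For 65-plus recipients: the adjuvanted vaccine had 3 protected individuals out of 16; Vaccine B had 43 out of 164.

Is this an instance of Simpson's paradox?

Under-40: the adjuvanted vaccine 226/371 = 60.9%, Vaccine B 15/22 = 68.2% → Vaccine B
65-plus: the adjuvanted vaccine 3/16 = 18.8%, Vaccine B 43/164 = 26.2% → Vaccine B
Overall: the adjuvanted vaccine 229/387 = 59.2%, Vaccine B 58/186 = 31.2% → the adjuvanted vaccine
Vaccine B wins each age group but the adjuvanted vaccine wins overall — the comparison reverses. Vaccine B's recipients skew toward 65-plus, which has a lower base rate.

Yes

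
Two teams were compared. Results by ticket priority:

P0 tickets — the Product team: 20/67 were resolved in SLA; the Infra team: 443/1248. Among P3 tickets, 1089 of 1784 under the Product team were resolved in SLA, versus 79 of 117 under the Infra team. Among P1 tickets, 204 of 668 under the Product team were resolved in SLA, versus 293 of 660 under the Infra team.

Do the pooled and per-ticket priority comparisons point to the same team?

P0: the Product team 20/67 = 29.9%, the Infra team 443/1248 = 35.5% → the Infra team
P3: the Product team 1089/1784 = 61.0%, the Infra team 79/117 = 67.5% → the Infra team
P1: the Product team 204/668 = 30.5%, the Infra team 293/660 = 44.4% → the Infra team
Overall: the Product team 1313/2519 = 52.1%, the Infra team 815/2025 = 40.2% → the Product team
The Infra team wins each ticket group but the Product team wins overall — the comparison reverses. The Infra team's tickets skew toward P0, which has a lower base rate.

No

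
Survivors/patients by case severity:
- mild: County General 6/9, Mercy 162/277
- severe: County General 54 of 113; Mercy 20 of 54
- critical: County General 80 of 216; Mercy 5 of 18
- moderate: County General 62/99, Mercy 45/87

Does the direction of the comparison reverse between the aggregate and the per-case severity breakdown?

Yes

Mild: County General 6/9 = 66.7%, Mercy 162/277 = 58.5% → County General
Severe: County General 54/113 = 47.8%, Mercy 20/54 = 37.0% → County General
Critical: County General 80/216 = 37.0%, Mercy 5/18 = 27.8% → County General
Moderate: County General 62/99 = 62.6%, Mercy 45/87 = 51.7% → County General
Overall: County General 202/437 = 46.2%, Mercy 232/436 = 53.2% → Mercy
County General wins each case group but Mercy wins overall — the comparison reverses. County General's patients skew toward critical, which has a lower base rate.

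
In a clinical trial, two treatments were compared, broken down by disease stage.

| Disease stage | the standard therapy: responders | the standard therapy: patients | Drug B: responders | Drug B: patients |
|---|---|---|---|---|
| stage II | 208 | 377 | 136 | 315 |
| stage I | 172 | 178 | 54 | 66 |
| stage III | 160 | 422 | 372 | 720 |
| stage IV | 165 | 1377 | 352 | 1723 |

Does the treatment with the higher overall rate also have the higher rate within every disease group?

No

Stage II: the standard therapy 208/377 = 55.2%, Drug B 136/315 = 43.2% → the standard therapy
Stage I: the standard therapy 172/178 = 96.6%, Drug B 54/66 = 81.8% → the standard therapy
Stage III: the standard therapy 160/422 = 37.9%, Drug B 372/720 = 51.7% → Drug B
Stage IV: the standard therapy 165/1377 = 12.0%, Drug B 352/1723 = 20.4% → Drug B
Overall: the standard therapy 705/2354 = 29.9%, Drug B 914/2824 = 32.4% → Drug B
Neither sweeps: the standard therapy wins 2 of 4 groups, Drug B wins 2. Drug B wins overall but not every group — no Simpson reversal.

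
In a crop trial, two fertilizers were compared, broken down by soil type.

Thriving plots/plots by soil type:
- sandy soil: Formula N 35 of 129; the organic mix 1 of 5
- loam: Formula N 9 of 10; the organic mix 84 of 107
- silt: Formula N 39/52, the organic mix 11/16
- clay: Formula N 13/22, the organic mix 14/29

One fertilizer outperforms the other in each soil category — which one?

Formula N

Sandy soil: Formula N 35/129 = 27.1%, the organic mix 1/5 = 20.0% → Formula N
Loam: Formula N 9/10 = 90.0%, the organic mix 84/107 = 78.5% → Formula N
Silt: Formula N 39/52 = 75.0%, the organic mix 11/16 = 68.8% → Formula N
Clay: Formula N 13/22 = 59.1%, the organic mix 14/29 = 48.3% → Formula N
Formula N has the higher rate in all 4 groups.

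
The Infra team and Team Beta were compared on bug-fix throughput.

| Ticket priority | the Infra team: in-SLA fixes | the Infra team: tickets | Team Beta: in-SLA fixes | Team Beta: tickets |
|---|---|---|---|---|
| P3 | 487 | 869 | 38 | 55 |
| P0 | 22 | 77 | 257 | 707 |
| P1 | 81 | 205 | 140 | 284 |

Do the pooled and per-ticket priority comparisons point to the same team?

P3: the Infra team 487/869 = 56.0%, Team Beta 38/55 = 69.1% → Team Beta
P0: the Infra team 22/77 = 28.6%, Team Beta 257/707 = 36.4% → Team Beta
P1: the Infra team 81/205 = 39.5%, Team Beta 140/284 = 49.3% → Team Beta
Overall: the Infra team 590/1151 = 51.3%, Team Beta 435/1046 = 41.6% → the Infra team
Team Beta wins each ticket group but the Infra team wins overall — the comparison reverses. Team Beta's tickets skew toward P0, which has a lower base rate.

No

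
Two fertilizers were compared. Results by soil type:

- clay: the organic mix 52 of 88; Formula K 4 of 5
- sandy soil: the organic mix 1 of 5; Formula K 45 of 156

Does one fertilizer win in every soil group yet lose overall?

Clay: the organic mix 52/88 = 59.1%, Formula K 4/5 = 80.0% → Formula K
Sandy soil: the organic mix 1/5 = 20.0%, Formula K 45/156 = 28.8% → Formula K
Overall: the organic mix 53/93 = 57.0%, Formula K 49/161 = 30.4% → the organic mix
Formula K wins each soil group but the organic mix wins overall — the comparison reverses. Formula K's plots skew toward sandy soil, which has a lower base rate.

Yes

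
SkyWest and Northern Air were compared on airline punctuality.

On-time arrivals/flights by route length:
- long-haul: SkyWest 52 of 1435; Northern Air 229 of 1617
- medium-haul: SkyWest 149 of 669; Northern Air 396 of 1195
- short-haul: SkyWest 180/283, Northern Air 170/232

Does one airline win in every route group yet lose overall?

No

Long-haul: SkyWest 52/1435 = 3.6%, Northern Air 229/1617 = 14.2% → Northern Air
Medium-haul: SkyWest 149/669 = 22.3%, Northern Air 396/1195 = 33.1% → Northern Air
Short-haul: SkyWest 180/283 = 63.6%, Northern Air 170/232 = 73.3% → Northern Air
Overall: SkyWest 381/2387 = 16.0%, Northern Air 795/3044 = 26.1% → Northern Air
Northern Air wins overall and in every route group — no reversal.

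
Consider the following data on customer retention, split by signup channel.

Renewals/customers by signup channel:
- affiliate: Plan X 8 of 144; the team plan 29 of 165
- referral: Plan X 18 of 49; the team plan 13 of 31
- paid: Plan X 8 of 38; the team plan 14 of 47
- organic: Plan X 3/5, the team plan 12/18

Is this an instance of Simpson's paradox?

Affiliate: Plan X 8/144 = 5.6%, the team plan 29/165 = 17.6% → the team plan
Referral: Plan X 18/49 = 36.7%, the team plan 13/31 = 41.9% → the team plan
Paid: Plan X 8/38 = 21.1%, the team plan 14/47 = 29.8% → the team plan
Organic: Plan X 3/5 = 60.0%, the team plan 12/18 = 66.7% → the team plan
Overall: Plan X 37/236 = 15.7%, the team plan 68/261 = 26.1% → the team plan
The team plan wins overall and in every signup group — no reversal.

No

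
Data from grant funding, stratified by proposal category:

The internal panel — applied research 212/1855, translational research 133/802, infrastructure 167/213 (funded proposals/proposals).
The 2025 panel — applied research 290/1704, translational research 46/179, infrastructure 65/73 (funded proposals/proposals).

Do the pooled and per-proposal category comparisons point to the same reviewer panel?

Applied research: the internal panel 212/1855 = 11.4%, the 2025 panel 290/1704 = 17.0% → the 2025 panel
Translational research: the internal panel 133/802 = 16.6%, the 2025 panel 46/179 = 25.7% → the 2025 panel
Infrastructure: the internal panel 167/213 = 78.4%, the 2025 panel 65/73 = 89.0% → the 2025 panel
Overall: the internal panel 512/2870 = 17.8%, the 2025 panel 401/1956 = 20.5% → the 2025 panel
The 2025 panel wins overall and in every proposal group — no reversal.

Yes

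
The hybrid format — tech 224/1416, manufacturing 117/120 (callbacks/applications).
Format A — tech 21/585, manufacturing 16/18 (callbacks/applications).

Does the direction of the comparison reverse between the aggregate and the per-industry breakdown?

Tech: the hybrid format 224/1416 = 15.8%, Format A 21/585 = 3.6% → the hybrid format
Manufacturing: the hybrid format 117/120 = 97.5%, Format A 16/18 = 88.9% → the hybrid format
Overall: the hybrid format 341/1536 = 22.2%, Format A 37/603 = 6.1% → the hybrid format
The hybrid format wins overall and in every industry group — no reversal.

No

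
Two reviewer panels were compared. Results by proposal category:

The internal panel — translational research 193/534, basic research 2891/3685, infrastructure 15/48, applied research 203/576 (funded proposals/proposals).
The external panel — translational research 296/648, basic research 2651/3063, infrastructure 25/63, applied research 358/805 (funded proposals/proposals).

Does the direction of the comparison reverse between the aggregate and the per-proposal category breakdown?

No

Translational research: the internal panel 193/534 = 36.1%, the external panel 296/648 = 45.7% → the external panel
Basic research: the internal panel 2891/3685 = 78.5%, the external panel 2651/3063 = 86.5% → the external panel
Infrastructure: the internal panel 15/48 = 31.2%, the external panel 25/63 = 39.7% → the external panel
Applied research: the internal panel 203/576 = 35.2%, the external panel 358/805 = 44.5% → the external panel
Overall: the internal panel 3302/4843 = 68.2%, the external panel 3330/4579 = 72.7% → the external panel
The external panel wins overall and in every proposal group — no reversal.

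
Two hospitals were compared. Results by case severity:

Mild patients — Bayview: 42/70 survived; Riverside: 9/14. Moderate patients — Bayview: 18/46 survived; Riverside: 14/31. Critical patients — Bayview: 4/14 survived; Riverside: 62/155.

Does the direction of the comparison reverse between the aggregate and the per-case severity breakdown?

Mild: Bayview 42/70 = 60.0%, Riverside 9/14 = 64.3% → Riverside
Moderate: Bayview 18/46 = 39.1%, Riverside 14/31 = 45.2% → Riverside
Critical: Bayview 4/14 = 28.6%, Riverside 62/155 = 40.0% → Riverside
Overall: Bayview 64/130 = 49.2%, Riverside 85/200 = 42.5% → Bayview
Riverside wins each case group but Bayview wins overall — the comparison reverses. Riverside's patients skew toward critical, which has a lower base rate.

Yes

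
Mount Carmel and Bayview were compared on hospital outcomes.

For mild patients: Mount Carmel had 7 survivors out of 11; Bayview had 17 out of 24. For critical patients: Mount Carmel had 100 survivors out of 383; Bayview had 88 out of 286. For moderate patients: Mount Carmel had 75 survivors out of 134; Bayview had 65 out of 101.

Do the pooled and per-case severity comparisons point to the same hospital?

Yes

Mild: Mount Carmel 7/11 = 63.6%, Bayview 17/24 = 70.8% → Bayview
Critical: Mount Carmel 100/383 = 26.1%, Bayview 88/286 = 30.8% → Bayview
Moderate: Mount Carmel 75/134 = 56.0%, Bayview 65/101 = 64.4% → Bayview
Overall: Mount Carmel 182/528 = 34.5%, Bayview 170/411 = 41.4% → Bayview
Bayview wins overall and in every case group — no reversal.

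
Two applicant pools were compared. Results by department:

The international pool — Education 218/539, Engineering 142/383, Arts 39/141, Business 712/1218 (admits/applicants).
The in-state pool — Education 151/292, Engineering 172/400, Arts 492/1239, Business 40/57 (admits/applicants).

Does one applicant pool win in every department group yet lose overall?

Yes

Education: the international pool 218/539 = 40.4%, the in-state pool 151/292 = 51.7% → the in-state pool
Engineering: the international pool 142/383 = 37.1%, the in-state pool 172/400 = 43.0% → the in-state pool
Arts: the international pool 39/141 = 27.7%, the in-state pool 492/1239 = 39.7% → the in-state pool
Business: the international pool 712/1218 = 58.5%, the in-state pool 40/57 = 70.2% → the in-state pool
Overall: the international pool 1111/2281 = 48.7%, the in-state pool 855/1988 = 43.0% → the international pool
The in-state pool wins each department group but the international pool wins overall — the comparison reverses. The in-state pool's applicants skew toward Arts, which has a lower base rate.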